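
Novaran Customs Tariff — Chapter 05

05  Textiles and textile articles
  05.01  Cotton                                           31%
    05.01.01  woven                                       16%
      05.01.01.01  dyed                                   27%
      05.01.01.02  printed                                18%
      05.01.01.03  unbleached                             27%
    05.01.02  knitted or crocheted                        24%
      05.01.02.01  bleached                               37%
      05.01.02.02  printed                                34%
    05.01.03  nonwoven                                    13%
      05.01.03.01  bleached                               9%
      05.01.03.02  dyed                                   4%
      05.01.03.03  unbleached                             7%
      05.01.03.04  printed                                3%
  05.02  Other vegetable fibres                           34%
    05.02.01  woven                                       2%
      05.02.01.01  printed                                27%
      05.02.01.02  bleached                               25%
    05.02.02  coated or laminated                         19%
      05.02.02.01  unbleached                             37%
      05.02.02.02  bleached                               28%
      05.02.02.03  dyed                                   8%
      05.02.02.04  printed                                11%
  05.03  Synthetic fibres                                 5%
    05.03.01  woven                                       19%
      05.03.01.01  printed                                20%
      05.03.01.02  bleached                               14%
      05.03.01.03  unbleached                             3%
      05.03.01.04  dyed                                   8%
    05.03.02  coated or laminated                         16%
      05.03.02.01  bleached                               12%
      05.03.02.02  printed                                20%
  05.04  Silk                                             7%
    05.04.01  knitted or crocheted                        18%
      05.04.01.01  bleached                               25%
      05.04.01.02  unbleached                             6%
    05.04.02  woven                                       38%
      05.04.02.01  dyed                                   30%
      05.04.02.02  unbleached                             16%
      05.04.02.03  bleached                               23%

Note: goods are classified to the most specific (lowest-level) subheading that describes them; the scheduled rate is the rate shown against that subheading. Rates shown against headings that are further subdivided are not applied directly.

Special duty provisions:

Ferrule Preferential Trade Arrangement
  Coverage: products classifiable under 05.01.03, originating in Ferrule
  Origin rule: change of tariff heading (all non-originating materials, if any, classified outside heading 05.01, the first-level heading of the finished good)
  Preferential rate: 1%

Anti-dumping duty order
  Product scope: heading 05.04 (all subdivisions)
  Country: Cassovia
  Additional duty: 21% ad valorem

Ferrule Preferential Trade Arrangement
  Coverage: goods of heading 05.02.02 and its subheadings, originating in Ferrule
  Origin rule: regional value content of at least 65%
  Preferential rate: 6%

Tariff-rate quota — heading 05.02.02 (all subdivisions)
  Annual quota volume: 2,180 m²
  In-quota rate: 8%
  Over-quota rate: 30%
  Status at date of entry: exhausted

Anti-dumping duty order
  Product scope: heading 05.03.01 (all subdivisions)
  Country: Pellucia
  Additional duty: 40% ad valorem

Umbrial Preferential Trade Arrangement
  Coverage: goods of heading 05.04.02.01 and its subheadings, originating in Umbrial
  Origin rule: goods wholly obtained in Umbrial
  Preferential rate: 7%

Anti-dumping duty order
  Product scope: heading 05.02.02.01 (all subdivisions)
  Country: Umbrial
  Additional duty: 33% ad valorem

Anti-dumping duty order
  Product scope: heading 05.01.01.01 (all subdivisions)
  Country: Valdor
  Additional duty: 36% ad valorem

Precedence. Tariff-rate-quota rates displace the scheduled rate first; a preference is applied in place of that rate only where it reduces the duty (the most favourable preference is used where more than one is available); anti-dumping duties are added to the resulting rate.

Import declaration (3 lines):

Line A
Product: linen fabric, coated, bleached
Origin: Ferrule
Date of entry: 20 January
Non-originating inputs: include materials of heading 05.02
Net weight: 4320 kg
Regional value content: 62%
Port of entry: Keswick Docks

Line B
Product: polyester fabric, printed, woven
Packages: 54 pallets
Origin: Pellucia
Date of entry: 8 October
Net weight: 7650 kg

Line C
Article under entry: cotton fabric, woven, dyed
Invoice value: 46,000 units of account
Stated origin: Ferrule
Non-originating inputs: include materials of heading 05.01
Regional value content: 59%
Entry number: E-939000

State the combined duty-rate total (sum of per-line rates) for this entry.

Line A: linen → 05.02; coated → 05.02.02; bleached → 05.02.02.02. Scheduled 28%. quota on 05.02.02 exhausted → over-quota 30%; Ferrule agreement on 05.01.03: 05.02.02.02 not covered; Ferrule agreement on 05.02.02: RVC < 65%. → 30%.
Line B: polyester → 05.03; woven → 05.03.01; printed → 05.03.01.01. Scheduled 20%. anti-dumping (Pellucia, 05.03.01): +40%; total 20% + 40% = 60%. → 60%.
Line C: cotton → 05.01; woven → 05.01.01; dyed → 05.01.01.01. Scheduled 27%. Ferrule agreement on 05.01.03: 05.01.01.01 not covered; Ferrule agreement on 05.02.02: 05.01.01.01 not covered. → 27%.
Sum: 30% + 60% + 27% = 117%.

117%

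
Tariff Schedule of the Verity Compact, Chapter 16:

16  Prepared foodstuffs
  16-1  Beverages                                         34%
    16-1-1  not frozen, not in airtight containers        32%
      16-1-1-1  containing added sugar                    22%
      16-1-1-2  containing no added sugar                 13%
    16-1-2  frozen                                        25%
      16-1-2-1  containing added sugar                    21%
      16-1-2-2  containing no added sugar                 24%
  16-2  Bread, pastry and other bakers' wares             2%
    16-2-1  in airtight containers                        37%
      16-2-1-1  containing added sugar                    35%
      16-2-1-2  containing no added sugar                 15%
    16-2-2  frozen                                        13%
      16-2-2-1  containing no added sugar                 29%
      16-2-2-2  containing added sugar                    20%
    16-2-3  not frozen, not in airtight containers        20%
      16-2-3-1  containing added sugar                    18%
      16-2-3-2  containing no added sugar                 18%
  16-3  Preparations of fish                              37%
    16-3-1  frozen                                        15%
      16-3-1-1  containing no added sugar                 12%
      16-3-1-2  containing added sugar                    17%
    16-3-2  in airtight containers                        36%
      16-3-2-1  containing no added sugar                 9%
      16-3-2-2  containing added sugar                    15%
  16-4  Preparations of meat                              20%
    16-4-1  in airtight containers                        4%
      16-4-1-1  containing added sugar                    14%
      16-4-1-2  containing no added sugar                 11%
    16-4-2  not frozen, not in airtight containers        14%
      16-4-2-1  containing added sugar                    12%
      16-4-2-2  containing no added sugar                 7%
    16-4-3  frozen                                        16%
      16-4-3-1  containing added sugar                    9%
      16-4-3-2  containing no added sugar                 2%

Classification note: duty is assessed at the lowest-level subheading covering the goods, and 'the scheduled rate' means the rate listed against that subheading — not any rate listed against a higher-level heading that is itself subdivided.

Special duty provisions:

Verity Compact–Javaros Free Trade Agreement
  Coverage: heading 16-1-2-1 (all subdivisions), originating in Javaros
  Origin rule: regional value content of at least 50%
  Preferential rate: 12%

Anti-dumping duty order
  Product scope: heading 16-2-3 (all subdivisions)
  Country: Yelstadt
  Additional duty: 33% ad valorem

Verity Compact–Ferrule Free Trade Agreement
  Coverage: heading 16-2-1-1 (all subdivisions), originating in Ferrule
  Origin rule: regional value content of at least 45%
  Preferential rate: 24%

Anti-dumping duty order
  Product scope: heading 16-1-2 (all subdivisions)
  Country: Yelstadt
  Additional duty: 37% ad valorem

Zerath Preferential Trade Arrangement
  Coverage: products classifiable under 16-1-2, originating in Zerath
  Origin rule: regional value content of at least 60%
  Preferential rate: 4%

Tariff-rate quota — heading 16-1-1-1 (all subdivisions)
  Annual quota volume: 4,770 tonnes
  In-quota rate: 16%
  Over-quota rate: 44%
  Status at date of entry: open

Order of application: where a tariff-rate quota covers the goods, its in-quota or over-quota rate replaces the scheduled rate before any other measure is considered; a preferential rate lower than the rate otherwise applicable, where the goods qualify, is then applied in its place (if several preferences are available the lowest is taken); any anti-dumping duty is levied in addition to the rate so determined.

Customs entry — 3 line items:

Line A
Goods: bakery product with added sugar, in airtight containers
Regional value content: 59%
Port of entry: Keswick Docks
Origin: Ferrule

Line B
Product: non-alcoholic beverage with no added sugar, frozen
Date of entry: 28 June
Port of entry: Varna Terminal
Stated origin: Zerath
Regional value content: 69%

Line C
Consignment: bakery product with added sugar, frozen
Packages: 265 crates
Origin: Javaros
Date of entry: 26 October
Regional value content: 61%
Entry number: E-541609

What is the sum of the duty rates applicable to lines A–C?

48%

Line A: bakery product → 16-2; in airtight containers → 16-2-1; with added sugar → 16-2-1-1. Scheduled 35%. Ferrule agreement on 16-2-1-1: RVC ≥ 45% → 24% available; preferential 24%. → 24%.
Line B: non-alcoholic beverage → 16-1; frozen → 16-1-2; with no added sugar → 16-1-2-2. Scheduled 24%. Zerath agreement on 16-1-2: RVC ≥ 60% → 4% available; preferential 4%. → 4%.
Line C: bakery product → 16-2; frozen → 16-2-2; with added sugar → 16-2-2-2. Scheduled 20%. Javaros agreement on 16-1-2-1: 16-2-2-2 not covered. → 20%.
Sum: 24% + 4% + 20% = 48%.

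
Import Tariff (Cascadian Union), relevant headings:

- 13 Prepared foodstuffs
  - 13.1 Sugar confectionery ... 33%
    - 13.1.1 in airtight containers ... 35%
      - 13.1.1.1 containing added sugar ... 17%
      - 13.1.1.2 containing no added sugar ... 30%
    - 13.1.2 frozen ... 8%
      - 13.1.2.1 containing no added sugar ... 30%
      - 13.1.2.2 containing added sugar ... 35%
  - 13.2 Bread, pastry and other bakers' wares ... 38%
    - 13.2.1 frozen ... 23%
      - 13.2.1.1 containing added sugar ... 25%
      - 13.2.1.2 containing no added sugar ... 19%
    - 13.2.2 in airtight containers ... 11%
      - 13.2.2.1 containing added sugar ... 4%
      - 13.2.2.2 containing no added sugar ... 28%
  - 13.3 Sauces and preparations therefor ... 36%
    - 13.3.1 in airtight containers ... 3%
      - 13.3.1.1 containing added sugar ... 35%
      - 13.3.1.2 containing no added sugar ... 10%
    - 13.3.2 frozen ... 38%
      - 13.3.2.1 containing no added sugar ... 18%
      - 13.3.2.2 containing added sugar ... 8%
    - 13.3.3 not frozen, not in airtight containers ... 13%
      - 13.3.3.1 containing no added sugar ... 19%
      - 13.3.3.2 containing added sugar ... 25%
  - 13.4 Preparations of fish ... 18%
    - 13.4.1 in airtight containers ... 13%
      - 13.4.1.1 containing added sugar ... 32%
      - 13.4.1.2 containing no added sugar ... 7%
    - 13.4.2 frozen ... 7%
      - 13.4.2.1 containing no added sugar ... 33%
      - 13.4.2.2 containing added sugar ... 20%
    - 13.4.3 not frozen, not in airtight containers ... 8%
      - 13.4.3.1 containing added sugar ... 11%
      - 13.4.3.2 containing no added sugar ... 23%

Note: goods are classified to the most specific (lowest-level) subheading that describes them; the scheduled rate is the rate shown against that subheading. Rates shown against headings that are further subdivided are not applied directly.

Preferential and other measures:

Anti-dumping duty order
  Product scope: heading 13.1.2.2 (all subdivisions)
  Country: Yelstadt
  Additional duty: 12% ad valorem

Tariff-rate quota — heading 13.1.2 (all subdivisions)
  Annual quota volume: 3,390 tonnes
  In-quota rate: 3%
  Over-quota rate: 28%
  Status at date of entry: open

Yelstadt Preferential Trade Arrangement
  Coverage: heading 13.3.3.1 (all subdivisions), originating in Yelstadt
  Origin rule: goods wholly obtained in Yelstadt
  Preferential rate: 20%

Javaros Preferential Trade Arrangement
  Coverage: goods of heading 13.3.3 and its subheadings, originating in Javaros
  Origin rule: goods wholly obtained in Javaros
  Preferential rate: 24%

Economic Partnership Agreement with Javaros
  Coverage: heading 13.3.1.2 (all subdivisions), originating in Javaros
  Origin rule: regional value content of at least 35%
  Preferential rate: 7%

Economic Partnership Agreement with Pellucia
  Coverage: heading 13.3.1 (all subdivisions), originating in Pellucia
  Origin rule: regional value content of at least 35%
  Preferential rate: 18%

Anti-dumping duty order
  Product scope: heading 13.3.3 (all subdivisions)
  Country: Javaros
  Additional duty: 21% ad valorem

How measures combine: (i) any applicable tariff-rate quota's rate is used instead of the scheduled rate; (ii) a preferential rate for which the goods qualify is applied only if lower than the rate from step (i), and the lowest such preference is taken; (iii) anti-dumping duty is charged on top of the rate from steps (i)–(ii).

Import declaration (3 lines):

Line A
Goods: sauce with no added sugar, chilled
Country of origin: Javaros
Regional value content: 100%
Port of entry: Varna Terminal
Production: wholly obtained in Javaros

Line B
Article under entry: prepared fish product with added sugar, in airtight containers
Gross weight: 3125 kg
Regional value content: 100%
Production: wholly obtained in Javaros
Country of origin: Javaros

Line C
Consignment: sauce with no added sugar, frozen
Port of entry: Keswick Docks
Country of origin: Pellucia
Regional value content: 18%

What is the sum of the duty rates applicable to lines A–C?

Line A: sauce → 13.3; chilled → 13.3.3; with no added sugar → 13.3.3.1. Scheduled 19%. Javaros agreement on 13.3.3: wholly obtained → 24% available; Javaros agreement on 13.3.1.2: 13.3.3.1 not covered; preference 24% not lower than 19% → no reduction; anti-dumping (Javaros, 13.3.3): +21%; total 19% + 21% = 40%. → 40%.
Line B: prepared fish product → 13.4; in airtight containers → 13.4.1; with added sugar → 13.4.1.1. Scheduled 32%. Javaros agreement on 13.3.3: 13.4.1.1 not covered; Javaros agreement on 13.3.1.2: 13.4.1.1 not covered. → 32%.
Line C: sauce → 13.3; frozen → 13.3.2; with no added sugar → 13.3.2.1. Scheduled 18%. Pellucia agreement on 13.3.1: 13.3.2.1 not covered. → 18%.
Sum: 40% + 32% + 18% = 90%.

90%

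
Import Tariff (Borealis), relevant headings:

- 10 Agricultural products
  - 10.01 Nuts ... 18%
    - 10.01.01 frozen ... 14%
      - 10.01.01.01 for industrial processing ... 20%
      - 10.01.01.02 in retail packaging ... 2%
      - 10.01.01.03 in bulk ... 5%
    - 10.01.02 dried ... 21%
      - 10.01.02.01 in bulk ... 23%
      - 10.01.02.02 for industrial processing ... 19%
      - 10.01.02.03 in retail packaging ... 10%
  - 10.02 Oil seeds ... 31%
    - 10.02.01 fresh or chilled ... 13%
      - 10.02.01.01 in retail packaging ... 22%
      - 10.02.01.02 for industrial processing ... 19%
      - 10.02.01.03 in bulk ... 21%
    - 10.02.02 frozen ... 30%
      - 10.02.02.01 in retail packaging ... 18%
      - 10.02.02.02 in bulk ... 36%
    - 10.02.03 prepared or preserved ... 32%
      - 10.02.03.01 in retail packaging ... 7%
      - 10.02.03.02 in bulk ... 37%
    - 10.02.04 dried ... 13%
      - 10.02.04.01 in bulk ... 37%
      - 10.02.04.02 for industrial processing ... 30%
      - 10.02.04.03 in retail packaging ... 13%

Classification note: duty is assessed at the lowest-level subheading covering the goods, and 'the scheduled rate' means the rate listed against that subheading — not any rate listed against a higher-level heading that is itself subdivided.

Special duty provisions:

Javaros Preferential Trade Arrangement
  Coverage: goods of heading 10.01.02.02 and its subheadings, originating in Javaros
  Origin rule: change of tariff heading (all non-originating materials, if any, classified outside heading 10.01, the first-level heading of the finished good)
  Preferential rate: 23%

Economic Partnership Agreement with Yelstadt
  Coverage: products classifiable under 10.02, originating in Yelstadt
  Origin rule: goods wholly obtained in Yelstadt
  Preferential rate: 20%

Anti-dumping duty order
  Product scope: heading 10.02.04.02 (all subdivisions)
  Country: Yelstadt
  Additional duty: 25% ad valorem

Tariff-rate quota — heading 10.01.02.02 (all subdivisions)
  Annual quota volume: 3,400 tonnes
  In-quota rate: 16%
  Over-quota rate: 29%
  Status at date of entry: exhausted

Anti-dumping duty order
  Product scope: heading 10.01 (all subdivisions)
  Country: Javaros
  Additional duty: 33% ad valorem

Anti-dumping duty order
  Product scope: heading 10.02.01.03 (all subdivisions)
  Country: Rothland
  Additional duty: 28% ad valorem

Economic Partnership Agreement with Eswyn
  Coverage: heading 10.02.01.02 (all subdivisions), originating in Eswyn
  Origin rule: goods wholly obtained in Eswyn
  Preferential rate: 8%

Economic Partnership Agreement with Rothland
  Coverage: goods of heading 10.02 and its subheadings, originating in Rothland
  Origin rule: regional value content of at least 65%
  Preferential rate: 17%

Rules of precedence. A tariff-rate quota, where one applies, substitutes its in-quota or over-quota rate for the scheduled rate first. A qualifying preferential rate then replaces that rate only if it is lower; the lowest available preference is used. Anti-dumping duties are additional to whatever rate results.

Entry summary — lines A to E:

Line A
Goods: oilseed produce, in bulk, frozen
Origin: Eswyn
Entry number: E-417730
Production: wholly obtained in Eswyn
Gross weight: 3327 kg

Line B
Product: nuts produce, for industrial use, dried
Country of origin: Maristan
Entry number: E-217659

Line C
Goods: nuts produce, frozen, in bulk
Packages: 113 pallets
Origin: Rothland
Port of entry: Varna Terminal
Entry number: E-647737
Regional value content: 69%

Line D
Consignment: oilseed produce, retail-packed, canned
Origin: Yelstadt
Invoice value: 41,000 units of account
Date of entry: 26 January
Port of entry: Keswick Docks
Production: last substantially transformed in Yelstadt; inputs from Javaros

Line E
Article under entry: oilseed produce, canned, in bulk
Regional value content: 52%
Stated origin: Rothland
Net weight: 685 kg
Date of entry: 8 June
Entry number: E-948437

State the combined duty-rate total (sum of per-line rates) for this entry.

Line A: oilseed → 10.02; frozen → 10.02.02; in bulk → 10.02.02.02. Scheduled 36%. Eswyn agreement on 10.02.01.02: 10.02.02.02 not covered. → 36%.
Line B: nuts → 10.01; dried → 10.01.02; for industrial use → 10.01.02.02. Scheduled 19%. quota on 10.01.02.02 exhausted → over-quota 29%. → 29%.
Line C: nuts → 10.01; frozen → 10.01.01; in bulk → 10.01.01.03. Scheduled 5%. Rothland agreement on 10.02: 10.01.01.03 not covered. → 5%.
Line D: oilseed → 10.02; canned → 10.02.03; retail-packed → 10.02.03.01. Scheduled 7%. Yelstadt agreement on 10.02: not wholly obtained. → 7%.
Line E: oilseed → 10.02; canned → 10.02.03; in bulk → 10.02.03.02. Scheduled 37%. Rothland agreement on 10.02: RVC < 65%. → 37%.
Sum: 36% + 29% + 5% + 7% + 37% = 114%.

114%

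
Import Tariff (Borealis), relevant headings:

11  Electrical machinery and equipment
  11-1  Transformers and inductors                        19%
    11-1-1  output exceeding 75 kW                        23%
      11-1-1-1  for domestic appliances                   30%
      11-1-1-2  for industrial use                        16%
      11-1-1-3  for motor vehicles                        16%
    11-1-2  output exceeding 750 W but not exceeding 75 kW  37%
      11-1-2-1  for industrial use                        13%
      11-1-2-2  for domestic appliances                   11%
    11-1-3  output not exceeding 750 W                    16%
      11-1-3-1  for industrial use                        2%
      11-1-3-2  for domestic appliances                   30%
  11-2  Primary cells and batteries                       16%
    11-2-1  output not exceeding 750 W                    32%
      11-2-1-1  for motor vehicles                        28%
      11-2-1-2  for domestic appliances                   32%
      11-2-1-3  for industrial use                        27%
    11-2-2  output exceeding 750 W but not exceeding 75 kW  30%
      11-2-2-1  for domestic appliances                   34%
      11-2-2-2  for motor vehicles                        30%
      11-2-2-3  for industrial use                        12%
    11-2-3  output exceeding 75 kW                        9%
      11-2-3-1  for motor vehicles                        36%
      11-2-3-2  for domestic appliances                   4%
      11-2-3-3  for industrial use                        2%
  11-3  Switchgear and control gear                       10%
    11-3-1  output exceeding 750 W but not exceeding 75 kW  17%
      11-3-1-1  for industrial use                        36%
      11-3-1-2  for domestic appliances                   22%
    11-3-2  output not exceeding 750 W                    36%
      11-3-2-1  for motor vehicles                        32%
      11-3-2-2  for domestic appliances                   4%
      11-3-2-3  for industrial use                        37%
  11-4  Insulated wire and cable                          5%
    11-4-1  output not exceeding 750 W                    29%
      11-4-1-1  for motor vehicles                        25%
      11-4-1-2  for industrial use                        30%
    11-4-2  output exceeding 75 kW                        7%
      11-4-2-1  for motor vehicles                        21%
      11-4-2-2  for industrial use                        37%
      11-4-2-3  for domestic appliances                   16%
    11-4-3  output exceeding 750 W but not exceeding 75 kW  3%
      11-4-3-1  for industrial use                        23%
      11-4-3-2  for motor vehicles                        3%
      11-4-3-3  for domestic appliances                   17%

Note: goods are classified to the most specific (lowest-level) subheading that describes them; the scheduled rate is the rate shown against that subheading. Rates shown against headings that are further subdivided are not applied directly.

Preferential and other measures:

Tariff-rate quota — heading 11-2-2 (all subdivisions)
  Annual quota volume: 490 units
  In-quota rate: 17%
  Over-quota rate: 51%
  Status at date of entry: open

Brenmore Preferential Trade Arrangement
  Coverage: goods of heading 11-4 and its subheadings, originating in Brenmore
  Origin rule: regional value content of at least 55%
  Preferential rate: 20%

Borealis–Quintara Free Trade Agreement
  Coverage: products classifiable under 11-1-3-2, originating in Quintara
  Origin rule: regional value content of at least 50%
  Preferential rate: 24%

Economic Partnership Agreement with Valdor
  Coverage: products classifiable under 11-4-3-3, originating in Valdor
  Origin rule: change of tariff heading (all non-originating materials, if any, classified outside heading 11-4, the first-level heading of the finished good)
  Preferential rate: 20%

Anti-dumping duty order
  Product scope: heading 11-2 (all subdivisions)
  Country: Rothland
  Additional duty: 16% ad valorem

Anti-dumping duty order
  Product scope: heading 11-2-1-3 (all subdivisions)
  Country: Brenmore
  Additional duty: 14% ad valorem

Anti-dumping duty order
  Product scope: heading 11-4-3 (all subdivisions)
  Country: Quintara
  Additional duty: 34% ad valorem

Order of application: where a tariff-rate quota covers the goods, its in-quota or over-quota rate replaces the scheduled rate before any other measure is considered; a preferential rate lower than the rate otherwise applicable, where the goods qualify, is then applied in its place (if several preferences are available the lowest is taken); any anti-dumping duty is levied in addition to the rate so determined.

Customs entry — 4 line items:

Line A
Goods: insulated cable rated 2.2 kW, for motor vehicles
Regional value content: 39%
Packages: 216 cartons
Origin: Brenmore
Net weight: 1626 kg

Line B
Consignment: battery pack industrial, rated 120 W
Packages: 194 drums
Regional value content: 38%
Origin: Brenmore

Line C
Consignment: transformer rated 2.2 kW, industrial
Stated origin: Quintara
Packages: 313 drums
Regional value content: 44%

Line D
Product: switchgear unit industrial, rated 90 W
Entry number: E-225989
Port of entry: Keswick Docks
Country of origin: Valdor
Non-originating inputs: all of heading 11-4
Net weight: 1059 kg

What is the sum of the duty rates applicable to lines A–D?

94%

Line A: insulated cable → 11-4; rated 2.2 kW → 11-4-3; for motor vehicles → 11-4-3-2. Scheduled 3%. Brenmore agreement on 11-4: RVC < 55%. → 3%.
Line B: battery pack → 11-2; rated 120 W → 11-2-1; industrial → 11-2-1-3. Scheduled 27%. Brenmore agreement on 11-4: 11-2-1-3 not covered; anti-dumping (Brenmore, 11-2-1-3): +14%; total 27% + 14% = 41%. → 41%.
Line C: transformer → 11-1; rated 2.2 kW → 11-1-2; industrial → 11-1-2-1. Scheduled 13%. Quintara agreement on 11-1-3-2: 11-1-2-1 not covered. → 13%.
Line D: switchgear unit → 11-3; rated 90 W → 11-3-2; industrial → 11-3-2-3. Scheduled 37%. Valdor agreement on 11-4-3-3: 11-3-2-3 not covered. → 37%.
Sum: 3% + 41% + 13% + 37% = 94%.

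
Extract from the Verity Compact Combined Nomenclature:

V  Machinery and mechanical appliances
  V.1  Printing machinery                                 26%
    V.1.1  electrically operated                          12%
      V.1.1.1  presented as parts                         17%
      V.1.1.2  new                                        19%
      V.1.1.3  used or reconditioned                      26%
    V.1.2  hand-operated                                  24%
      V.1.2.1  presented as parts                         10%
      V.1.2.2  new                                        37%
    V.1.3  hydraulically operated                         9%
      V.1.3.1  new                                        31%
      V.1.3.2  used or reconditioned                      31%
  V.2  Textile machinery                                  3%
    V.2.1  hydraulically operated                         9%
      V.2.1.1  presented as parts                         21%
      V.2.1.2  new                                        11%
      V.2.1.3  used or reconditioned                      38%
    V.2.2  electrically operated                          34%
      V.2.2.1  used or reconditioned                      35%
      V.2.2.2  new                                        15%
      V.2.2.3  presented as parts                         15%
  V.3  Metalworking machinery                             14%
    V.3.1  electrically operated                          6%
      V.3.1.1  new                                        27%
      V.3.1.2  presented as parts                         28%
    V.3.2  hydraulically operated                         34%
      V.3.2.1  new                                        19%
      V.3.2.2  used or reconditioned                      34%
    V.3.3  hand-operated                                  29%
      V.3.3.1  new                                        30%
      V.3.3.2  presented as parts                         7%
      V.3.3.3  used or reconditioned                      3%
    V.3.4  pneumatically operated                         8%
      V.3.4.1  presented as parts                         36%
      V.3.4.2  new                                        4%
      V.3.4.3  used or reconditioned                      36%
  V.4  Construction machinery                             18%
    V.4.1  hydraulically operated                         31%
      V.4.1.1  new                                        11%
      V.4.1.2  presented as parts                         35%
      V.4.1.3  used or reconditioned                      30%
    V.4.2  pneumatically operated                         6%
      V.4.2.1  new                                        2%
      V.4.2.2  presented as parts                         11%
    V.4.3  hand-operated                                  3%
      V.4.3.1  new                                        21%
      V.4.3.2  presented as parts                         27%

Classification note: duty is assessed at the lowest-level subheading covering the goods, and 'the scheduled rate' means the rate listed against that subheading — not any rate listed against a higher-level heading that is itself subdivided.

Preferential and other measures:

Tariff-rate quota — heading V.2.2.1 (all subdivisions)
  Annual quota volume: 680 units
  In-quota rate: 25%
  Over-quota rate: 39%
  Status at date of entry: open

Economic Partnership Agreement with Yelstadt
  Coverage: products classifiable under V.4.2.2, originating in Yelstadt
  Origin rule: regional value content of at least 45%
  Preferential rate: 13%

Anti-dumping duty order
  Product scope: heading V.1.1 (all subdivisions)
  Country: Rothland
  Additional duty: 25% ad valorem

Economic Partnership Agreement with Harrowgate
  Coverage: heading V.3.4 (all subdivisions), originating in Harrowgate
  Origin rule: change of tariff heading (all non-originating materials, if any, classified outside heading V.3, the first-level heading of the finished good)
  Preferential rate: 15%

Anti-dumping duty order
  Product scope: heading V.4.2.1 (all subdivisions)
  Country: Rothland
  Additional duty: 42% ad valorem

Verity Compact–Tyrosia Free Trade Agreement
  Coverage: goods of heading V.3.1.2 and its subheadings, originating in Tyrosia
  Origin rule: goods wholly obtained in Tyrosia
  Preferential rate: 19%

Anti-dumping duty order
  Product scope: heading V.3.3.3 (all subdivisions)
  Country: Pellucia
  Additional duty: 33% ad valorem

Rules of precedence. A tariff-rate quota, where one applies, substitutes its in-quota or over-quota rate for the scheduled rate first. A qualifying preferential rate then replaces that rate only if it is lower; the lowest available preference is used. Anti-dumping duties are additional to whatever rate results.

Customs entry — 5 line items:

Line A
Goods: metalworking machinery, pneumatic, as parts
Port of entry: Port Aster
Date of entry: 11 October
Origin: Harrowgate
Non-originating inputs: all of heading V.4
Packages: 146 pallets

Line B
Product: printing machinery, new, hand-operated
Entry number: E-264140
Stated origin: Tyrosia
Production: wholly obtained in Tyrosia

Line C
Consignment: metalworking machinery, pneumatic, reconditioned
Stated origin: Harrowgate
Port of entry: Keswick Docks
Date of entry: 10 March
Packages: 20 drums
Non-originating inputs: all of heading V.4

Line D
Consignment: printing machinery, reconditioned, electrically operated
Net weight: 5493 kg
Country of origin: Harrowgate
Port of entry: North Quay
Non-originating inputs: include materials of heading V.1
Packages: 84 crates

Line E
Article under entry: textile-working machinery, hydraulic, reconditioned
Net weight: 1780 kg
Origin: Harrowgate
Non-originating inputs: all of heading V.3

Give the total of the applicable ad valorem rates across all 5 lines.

131%

Line A: metalworking → V.3; pneumatic → V.3.4; as parts → V.3.4.1. Scheduled 36%. Harrowgate agreement on V.3.4: CTH met → 15% available; preferential 15%. → 15%.
Line B: printing → V.1; hand-operated → V.1.2; new → V.1.2.2. Scheduled 37%. Tyrosia agreement on V.3.1.2: V.1.2.2 not covered. → 37%.
Line C: metalworking → V.3; pneumatic → V.3.4; reconditioned → V.3.4.3. Scheduled 36%. Harrowgate agreement on V.3.4: CTH met → 15% available; preferential 15%. → 15%.
Line D: printing → V.1; electrically operated → V.1.1; reconditioned → V.1.1.3. Scheduled 26%. Harrowgate agreement on V.3.4: V.1.1.3 not covered. → 26%.
Line E: textile-working → V.2; hydraulic → V.2.1; reconditioned → V.2.1.3. Scheduled 38%. Harrowgate agreement on V.3.4: V.2.1.3 not covered. → 38%.
Sum: 15% + 37% + 15% + 26% + 38% = 131%.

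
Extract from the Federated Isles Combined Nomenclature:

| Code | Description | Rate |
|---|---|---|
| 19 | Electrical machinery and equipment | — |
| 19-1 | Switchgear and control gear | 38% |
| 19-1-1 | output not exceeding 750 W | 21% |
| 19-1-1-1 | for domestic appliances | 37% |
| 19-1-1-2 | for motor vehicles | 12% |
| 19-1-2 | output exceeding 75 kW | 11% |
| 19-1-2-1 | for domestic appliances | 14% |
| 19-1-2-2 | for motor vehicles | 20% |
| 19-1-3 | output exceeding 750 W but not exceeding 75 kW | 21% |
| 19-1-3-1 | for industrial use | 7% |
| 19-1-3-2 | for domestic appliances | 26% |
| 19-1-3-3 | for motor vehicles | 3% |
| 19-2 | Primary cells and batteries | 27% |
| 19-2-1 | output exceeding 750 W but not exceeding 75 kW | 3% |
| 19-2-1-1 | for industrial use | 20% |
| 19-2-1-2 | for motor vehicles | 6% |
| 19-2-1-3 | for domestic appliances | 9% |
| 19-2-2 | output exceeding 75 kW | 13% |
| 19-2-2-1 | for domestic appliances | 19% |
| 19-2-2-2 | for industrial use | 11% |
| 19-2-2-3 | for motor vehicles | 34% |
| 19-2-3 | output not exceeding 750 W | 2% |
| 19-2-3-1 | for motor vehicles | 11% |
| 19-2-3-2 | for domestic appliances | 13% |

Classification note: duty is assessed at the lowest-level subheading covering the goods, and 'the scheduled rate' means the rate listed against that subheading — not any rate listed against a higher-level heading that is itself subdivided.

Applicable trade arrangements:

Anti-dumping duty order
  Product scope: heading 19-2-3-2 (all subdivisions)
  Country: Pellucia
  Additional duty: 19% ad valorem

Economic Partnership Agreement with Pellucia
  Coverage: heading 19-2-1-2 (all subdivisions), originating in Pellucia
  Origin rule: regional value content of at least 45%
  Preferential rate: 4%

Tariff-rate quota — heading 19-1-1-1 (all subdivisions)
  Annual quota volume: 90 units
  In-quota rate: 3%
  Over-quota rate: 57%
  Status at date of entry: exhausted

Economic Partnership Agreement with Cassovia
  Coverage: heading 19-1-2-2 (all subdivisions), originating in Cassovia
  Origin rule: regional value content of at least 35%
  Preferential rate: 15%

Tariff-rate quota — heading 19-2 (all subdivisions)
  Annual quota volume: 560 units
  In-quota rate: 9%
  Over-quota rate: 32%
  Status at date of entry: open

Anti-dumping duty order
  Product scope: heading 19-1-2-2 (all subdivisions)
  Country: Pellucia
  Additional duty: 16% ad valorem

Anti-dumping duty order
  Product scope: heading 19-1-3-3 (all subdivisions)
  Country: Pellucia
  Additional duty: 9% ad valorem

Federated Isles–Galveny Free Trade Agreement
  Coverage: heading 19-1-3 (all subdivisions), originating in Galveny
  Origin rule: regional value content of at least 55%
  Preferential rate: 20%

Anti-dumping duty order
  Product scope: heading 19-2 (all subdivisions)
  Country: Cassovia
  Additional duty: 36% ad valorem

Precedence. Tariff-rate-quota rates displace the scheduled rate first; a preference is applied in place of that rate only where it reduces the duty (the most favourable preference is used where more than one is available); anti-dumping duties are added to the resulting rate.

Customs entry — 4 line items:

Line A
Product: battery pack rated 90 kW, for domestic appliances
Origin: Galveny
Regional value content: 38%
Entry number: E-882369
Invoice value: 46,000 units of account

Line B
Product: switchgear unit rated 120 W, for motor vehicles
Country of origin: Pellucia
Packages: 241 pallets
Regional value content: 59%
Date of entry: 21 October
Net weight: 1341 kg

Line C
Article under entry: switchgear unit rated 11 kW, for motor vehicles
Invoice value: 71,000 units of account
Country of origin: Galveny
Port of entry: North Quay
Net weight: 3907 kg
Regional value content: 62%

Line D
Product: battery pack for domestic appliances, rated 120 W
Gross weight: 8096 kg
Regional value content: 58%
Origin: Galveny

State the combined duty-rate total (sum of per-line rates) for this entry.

Line A: battery pack → 19-2; rated 90 kW → 19-2-2; for domestic appliances → 19-2-2-1. Scheduled 19%. quota on 19-2 open → in-quota 9%; Galveny agreement on 19-1-3: 19-2-2-1 not covered. → 9%.
Line B: switchgear unit → 19-1; rated 120 W → 19-1-1; for motor vehicles → 19-1-1-2. Scheduled 12%. Pellucia agreement on 19-2-1-2: 19-1-1-2 not covered. → 12%.
Line C: switchgear unit → 19-1; rated 11 kW → 19-1-3; for motor vehicles → 19-1-3-3. Scheduled 3%. Galveny agreement on 19-1-3: RVC ≥ 55% → 20% available; preference 20% not lower than 3% → no reduction. → 3%.
Line D: battery pack → 19-2; rated 120 W → 19-2-3; for domestic appliances → 19-2-3-2. Scheduled 13%. quota on 19-2 open → in-quota 9%; Galveny agreement on 19-1-3: 19-2-3-2 not covered. → 9%.
Sum: 9% + 12% + 3% + 9% = 33%.

33%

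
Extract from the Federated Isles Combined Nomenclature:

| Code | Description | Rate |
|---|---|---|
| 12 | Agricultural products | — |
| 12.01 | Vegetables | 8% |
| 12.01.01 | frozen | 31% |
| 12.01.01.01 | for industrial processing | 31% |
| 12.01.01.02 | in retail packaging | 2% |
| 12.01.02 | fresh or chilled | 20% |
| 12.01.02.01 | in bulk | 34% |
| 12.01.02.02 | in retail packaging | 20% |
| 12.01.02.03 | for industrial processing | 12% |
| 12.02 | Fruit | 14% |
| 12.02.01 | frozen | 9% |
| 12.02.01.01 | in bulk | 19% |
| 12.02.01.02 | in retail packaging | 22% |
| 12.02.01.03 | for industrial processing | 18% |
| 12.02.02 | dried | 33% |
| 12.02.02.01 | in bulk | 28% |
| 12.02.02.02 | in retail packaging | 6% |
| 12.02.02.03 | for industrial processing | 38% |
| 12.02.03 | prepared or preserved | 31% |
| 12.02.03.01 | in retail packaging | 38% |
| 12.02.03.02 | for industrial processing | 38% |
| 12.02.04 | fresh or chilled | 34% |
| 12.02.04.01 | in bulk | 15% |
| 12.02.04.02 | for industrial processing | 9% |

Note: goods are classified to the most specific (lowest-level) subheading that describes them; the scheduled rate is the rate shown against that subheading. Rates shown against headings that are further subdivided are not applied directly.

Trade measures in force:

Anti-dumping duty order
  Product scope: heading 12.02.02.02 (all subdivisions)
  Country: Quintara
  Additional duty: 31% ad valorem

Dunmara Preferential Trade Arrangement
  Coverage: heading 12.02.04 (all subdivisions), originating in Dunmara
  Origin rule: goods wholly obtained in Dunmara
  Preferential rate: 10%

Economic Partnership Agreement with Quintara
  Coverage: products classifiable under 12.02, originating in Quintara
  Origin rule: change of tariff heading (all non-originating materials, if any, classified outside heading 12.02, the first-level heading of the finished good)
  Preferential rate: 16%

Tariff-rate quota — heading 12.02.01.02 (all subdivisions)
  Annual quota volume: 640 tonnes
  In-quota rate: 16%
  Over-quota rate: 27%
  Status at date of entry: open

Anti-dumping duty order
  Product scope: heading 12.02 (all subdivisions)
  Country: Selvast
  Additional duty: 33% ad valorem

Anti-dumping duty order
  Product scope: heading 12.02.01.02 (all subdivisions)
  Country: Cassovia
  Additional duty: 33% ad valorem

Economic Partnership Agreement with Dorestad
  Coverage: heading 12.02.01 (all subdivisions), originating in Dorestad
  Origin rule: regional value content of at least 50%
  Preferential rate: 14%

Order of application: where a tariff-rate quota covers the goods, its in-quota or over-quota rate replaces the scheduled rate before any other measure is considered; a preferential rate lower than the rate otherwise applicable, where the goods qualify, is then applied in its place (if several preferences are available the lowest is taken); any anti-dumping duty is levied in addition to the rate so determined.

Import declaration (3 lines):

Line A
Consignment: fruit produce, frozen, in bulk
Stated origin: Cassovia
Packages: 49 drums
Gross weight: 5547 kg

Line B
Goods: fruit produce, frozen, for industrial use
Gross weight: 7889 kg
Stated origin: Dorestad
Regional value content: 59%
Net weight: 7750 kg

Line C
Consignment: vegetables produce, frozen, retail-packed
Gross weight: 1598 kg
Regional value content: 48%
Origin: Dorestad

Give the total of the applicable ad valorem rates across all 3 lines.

Line A: fruit → 12.02; frozen → 12.02.01; in bulk → 12.02.01.01. Scheduled 19%. No special measure applies. → 19%.
Line B: fruit → 12.02; frozen → 12.02.01; for industrial use → 12.02.01.03. Scheduled 18%. Dorestad agreement on 12.02.01: RVC ≥ 50% → 14% available; preferential 14%. → 14%.
Line C: vegetables → 12.01; frozen → 12.01.01; retail-packed → 12.01.01.02. Scheduled 2%. Dorestad agreement on 12.02.01: 12.01.01.02 not covered. → 2%.
Sum: 19% + 14% + 2% = 35%.

35%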